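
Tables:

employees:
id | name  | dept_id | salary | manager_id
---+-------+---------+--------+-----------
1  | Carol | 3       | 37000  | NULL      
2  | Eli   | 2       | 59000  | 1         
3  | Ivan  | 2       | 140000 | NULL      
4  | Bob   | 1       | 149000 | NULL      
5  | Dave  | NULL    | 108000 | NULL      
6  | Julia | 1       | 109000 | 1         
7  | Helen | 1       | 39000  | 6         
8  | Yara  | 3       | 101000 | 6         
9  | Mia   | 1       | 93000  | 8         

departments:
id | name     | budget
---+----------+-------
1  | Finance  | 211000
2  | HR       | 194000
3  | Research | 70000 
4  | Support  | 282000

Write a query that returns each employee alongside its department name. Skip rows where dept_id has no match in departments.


INNER JOIN keeps only employees rows whose dept_id matches an id in departments. Walk through each employee:
  - employee 1 (Carol): dept_id=3 -> matches Research
  - employee 2 (Eli): dept_id=2 -> matches HR
  - employee 3 (Ivan): dept_id=2 -> matches HR
  - employee 4 (Bob): dept_id=1 -> matches Finance
  - employee 5 (Dave): dept_id=NULL, no match -> dropped
  - employee 6 (Julia): dept_id=1 -> matches Finance
  - employee 7 (Helen): dept_id=1 -> matches Finance
  - employee 8 (Yara): dept_id=3 -> matches Research
  - employee 9 (Mia): dept_id=1 -> matches Finance
So 1 of 9 rows is dropped.

SQL:
SELECT a.name, b.name AS department
FROM employees a
INNER JOIN departments b ON a.dept_id = b.id

Result:
name  | department
------+-----------
Carol | Research  
Eli   | HR        
Ivan  | HR        
Bob   | Finance   
Julia | Finance   
Helen | Finance   
Yara  | Research  
Mia   | Finance   


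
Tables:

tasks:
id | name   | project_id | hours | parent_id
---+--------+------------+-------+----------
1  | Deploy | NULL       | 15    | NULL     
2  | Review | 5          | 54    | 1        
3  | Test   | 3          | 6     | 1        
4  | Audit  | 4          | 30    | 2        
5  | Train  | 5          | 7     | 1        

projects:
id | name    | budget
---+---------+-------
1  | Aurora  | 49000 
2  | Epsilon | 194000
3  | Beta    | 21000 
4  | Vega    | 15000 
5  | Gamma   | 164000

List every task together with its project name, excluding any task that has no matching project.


INNER JOIN keeps only tasks rows whose project_id matches an id in projects. Walk through each task:
  - task 1 (Deploy): project_id=NULL, no match -> dropped
  - task 2 (Review): project_id=5 -> matches Gamma
  - task 3 (Test): project_id=3 -> matches Beta
  - task 4 (Audit): project_id=4 -> matches Vega
  - task 5 (Train): project_id=5 -> matches Gamma
So 1 of 5 rows is dropped.

SQL:
SELECT a.name, b.name AS project
FROM tasks a
INNER JOIN projects b ON a.project_id = b.id

Result:
name   | project
-------+--------
Review | Gamma  
Test   | Beta   
Audit  | Vega   
Train  | Gamma  


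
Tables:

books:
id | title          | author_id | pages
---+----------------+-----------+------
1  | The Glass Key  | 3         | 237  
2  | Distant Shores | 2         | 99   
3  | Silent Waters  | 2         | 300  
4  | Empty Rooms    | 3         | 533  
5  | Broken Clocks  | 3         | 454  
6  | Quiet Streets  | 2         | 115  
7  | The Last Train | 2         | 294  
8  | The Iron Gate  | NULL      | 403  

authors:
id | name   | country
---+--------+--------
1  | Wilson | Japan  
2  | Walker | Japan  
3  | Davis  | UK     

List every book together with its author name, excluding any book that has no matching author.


INNER JOIN keeps only books rows whose author_id matches an id in authors. Walk through each book:
  - book 1 (The Glass Key): author_id=3 -> matches Davis
  - book 2 (Distant Shores): author_id=2 -> matches Walker
  - book 3 (Silent Waters): author_id=2 -> matches Walker
  - book 4 (Empty Rooms): author_id=3 -> matches Davis
  - book 5 (Broken Clocks): author_id=3 -> matches Davis
  - book 6 (Quiet Streets): author_id=2 -> matches Walker
  - book 7 (The Last Train): author_id=2 -> matches Walker
  - book 8 (The Iron Gate): author_id=NULL, no match -> dropped
So 1 of 8 rows is dropped.

SQL:
SELECT a.title, b.name AS author
FROM books a
INNER JOIN authors b ON a.author_id = b.id

Result:
title          | author
---------------+-------
The Glass Key  | Davis 
Distant Shores | Walker
Silent Waters  | Walker
Empty Rooms    | Davis 
Broken Clocks  | Davis 
Quiet Streets  | Walker
The Last Train | Walker


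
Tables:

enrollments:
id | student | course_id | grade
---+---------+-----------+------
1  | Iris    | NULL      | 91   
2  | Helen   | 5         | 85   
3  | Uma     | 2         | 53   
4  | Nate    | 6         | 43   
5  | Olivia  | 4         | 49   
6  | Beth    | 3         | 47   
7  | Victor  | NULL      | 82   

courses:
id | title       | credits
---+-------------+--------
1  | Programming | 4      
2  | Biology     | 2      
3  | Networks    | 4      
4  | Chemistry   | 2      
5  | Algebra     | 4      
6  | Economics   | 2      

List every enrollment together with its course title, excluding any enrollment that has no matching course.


INNER JOIN keeps only enrollments rows whose course_id matches an id in courses. Walk through each enrollment:
  - enrollment 1 (Iris): course_id=NULL, no match -> dropped
  - enrollment 2 (Helen): course_id=5 -> matches Algebra
  - enrollment 3 (Uma): course_id=2 -> matches Biology
  - enrollment 4 (Nate): course_id=6 -> matches Economics
  - enrollment 5 (Olivia): course_id=4 -> matches Chemistry
  - enrollment 6 (Beth): course_id=3 -> matches Networks
  - enrollment 7 (Victor): course_id=NULL, no match -> dropped
So 2 of 7 rows are dropped.

SQL:
SELECT a.student, b.title AS course
FROM enrollments a
INNER JOIN courses b ON a.course_id = b.id

Result:
student | course   
--------+----------
Helen   | Algebra  
Uma     | Biology  
Nate    | Economics
Olivia  | Chemistry
Beth    | Networks 


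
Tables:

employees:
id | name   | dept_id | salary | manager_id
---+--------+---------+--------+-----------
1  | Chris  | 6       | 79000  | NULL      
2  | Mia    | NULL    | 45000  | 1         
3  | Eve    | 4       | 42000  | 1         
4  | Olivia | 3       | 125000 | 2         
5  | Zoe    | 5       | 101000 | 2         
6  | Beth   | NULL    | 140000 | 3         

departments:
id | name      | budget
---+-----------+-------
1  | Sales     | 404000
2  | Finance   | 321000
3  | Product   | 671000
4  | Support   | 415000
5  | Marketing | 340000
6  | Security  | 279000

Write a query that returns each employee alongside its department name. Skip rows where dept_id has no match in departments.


INNER JOIN keeps only employees rows whose dept_id matches an id in departments. Walk through each employee:
  - employee 1 (Chris): dept_id=6 -> matches Security
  - employee 2 (Mia): dept_id=NULL, no match -> dropped
  - employee 3 (Eve): dept_id=4 -> matches Support
  - employee 4 (Olivia): dept_id=3 -> matches Product
  - employee 5 (Zoe): dept_id=5 -> matches Marketing
  - employee 6 (Beth): dept_id=NULL, no match -> dropped
So 2 of 6 rows are dropped.

SQL:
SELECT a.name, b.name AS department
FROM employees a
INNER JOIN departments b ON a.dept_id = b.id

Result:
name   | department
-------+-----------
Chris  | Security  
Eve    | Support   
Olivia | Product   
Zoe    | Marketing 


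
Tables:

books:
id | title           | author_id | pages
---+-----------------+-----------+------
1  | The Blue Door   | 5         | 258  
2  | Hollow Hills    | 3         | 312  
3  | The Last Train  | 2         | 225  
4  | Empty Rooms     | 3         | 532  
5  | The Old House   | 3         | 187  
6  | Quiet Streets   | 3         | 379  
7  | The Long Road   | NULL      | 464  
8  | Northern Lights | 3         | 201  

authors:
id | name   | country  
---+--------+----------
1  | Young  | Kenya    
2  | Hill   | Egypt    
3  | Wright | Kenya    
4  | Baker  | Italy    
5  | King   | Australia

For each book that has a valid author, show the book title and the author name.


INNER JOIN keeps only books rows whose author_id matches an id in authors. Walk through each book:
  - book 1 (The Blue Door): author_id=5 -> matches King
  - book 2 (Hollow Hills): author_id=3 -> matches Wright
  - book 3 (The Last Train): author_id=2 -> matches Hill
  - book 4 (Empty Rooms): author_id=3 -> matches Wright
  - book 5 (The Old House): author_id=3 -> matches Wright
  - book 6 (Quiet Streets): author_id=3 -> matches Wright
  - book 7 (The Long Road): author_id=NULL, no match -> dropped
  - book 8 (Northern Lights): author_id=3 -> matches Wright
So 1 of 8 rows is dropped.

SQL:
SELECT a.title, b.name AS author
FROM books a
INNER JOIN authors b ON a.author_id = b.id

Result:
title           | author
----------------+-------
The Blue Door   | King  
Hollow Hills    | Wright
The Last Train  | Hill  
Empty Rooms     | Wright
The Old House   | Wright
Quiet Streets   | Wright
Northern Lights | Wright


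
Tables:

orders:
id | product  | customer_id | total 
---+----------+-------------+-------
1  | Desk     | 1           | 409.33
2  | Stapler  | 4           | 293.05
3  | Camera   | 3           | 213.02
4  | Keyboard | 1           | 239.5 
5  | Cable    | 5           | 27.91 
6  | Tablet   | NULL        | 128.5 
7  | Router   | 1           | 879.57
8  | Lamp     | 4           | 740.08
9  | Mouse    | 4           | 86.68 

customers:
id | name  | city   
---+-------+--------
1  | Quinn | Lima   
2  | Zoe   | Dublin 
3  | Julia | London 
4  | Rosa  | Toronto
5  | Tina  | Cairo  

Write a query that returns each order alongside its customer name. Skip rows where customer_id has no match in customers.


INNER JOIN keeps only orders rows whose customer_id matches an id in customers. Walk through each order:
  - order 1 (Desk): customer_id=1 -> matches Quinn
  - order 2 (Stapler): customer_id=4 -> matches Rosa
  - order 3 (Camera): customer_id=3 -> matches Julia
  - order 4 (Keyboard): customer_id=1 -> matches Quinn
  - order 5 (Cable): customer_id=5 -> matches Tina
  - order 6 (Tablet): customer_id=NULL, no match -> dropped
  - order 7 (Router): customer_id=1 -> matches Quinn
  - order 8 (Lamp): customer_id=4 -> matches Rosa
  - order 9 (Mouse): customer_id=4 -> matches Rosa
So 1 of 9 rows is dropped.

SQL:
SELECT a.product, b.name AS customer
FROM orders a
INNER JOIN customers b ON a.customer_id = b.id

Result:
product  | customer
---------+---------
Desk     | Quinn   
Stapler  | Rosa    
Camera   | Julia   
Keyboard | Quinn   
Cable    | Tina    
Router   | Quinn   
Lamp     | Rosa    
Mouse    | Rosa    


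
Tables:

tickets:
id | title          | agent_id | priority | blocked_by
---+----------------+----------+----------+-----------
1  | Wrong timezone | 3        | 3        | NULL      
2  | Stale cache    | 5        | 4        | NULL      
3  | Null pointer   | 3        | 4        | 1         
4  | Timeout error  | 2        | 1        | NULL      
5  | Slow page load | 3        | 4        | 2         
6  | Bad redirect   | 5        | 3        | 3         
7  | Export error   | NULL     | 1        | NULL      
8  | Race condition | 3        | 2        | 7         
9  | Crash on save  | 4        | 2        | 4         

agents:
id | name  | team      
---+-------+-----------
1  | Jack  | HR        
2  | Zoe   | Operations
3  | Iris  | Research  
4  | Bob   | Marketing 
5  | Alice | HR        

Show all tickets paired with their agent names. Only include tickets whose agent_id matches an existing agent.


INNER JOIN keeps only tickets rows whose agent_id matches an id in agents. Walk through each ticket:
  - ticket 1 (Wrong timezone): agent_id=3 -> matches Iris
  - ticket 2 (Stale cache): agent_id=5 -> matches Alice
  - ticket 3 (Null pointer): agent_id=3 -> matches Iris
  - ticket 4 (Timeout error): agent_id=2 -> matches Zoe
  - ticket 5 (Slow page load): agent_id=3 -> matches Iris
  - ticket 6 (Bad redirect): agent_id=5 -> matches Alice
  - ticket 7 (Export error): agent_id=NULL, no match -> dropped
  - ticket 8 (Race condition): agent_id=3 -> matches Iris
  - ticket 9 (Crash on save): agent_id=4 -> matches Bob
So 1 of 9 rows is dropped.

SQL:
SELECT a.title, b.name AS agent
FROM tickets a
INNER JOIN agents b ON a.agent_id = b.id

Result:
title          | agent
---------------+------
Wrong timezone | Iris 
Stale cache    | Alice
Null pointer   | Iris 
Timeout error  | Zoe  
Slow page load | Iris 
Bad redirect   | Alice
Race condition | Iris 
Crash on save  | Bob  


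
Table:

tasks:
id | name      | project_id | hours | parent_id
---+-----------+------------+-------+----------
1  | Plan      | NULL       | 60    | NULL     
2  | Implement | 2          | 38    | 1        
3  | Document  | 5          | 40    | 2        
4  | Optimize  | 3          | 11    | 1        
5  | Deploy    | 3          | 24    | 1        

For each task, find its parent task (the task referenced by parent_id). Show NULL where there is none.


This is a self-join: tasks is joined to a second copy of itself, matching each row's parent_id to another row's id. Use LEFT JOIN so rows with parent_id=NULL are kept.
  - task 1 (Plan): parent_id=NULL -> NULL
  - task 2 (Implement): parent_id=1 -> Plan
  - task 3 (Document): parent_id=2 -> Implement
  - task 4 (Optimize): parent_id=1 -> Plan
  - task 5 (Deploy): parent_id=1 -> Plan

SQL:
SELECT a.name AS item, b.name AS parent
FROM tasks a
LEFT JOIN tasks b ON a.parent_id = b.id

Result:
item      | parent   
----------+----------
Plan      | NULL     
Implement | Plan     
Document  | Implement
Optimize  | Plan     
Deploy    | Plan     


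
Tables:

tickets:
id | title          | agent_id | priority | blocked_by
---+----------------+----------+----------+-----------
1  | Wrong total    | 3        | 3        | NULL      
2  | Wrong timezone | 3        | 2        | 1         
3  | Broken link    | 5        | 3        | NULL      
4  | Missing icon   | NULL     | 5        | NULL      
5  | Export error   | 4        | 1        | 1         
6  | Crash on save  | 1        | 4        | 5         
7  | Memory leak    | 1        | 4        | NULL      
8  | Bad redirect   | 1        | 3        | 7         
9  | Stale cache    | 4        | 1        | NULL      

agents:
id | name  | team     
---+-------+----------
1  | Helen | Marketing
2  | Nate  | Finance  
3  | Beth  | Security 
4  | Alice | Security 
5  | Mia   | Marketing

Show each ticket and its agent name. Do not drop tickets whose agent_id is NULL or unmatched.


LEFT JOIN keeps every row from tickets (the left table); where agent_id has no match in agents, the agent columns become NULL. Walk through each ticket:
  - ticket 1 (Wrong total): agent_id=3 -> matches Beth
  - ticket 2 (Wrong timezone): agent_id=3 -> matches Beth
  - ticket 3 (Broken link): agent_id=5 -> matches Mia
  - ticket 4 (Missing icon): agent_id=NULL, no match -> kept with NULL
  - ticket 5 (Export error): agent_id=4 -> matches Alice
  - ticket 6 (Crash on save): agent_id=1 -> matches Helen
  - ticket 7 (Memory leak): agent_id=1 -> matches Helen
  - ticket 8 (Bad redirect): agent_id=1 -> matches Helen
  - ticket 9 (Stale cache): agent_id=4 -> matches Alice
All 9 rows appear; 1 has NULL agent.

SQL:
SELECT a.title, b.name AS agent
FROM tickets a
LEFT JOIN agents b ON a.agent_id = b.id

Result:
title          | agent
---------------+------
Wrong total    | Beth 
Wrong timezone | Beth 
Broken link    | Mia  
Missing icon   | NULL 
Export error   | Alice
Crash on save  | Helen
Memory leak    | Helen
Bad redirect   | Helen
Stale cache    | Alice


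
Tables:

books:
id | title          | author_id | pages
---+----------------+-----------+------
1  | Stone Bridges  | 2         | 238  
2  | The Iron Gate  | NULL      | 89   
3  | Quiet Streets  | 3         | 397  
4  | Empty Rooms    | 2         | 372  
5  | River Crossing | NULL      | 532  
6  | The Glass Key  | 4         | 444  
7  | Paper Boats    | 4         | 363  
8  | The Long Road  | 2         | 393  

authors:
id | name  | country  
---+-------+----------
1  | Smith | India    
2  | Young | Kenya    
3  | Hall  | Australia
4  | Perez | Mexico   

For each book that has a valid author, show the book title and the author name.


INNER JOIN keeps only books rows whose author_id matches an id in authors. Walk through each book:
  - book 1 (Stone Bridges): author_id=2 -> matches Young
  - book 2 (The Iron Gate): author_id=NULL, no match -> dropped
  - book 3 (Quiet Streets): author_id=3 -> matches Hall
  - book 4 (Empty Rooms): author_id=2 -> matches Young
  - book 5 (River Crossing): author_id=NULL, no match -> dropped
  - book 6 (The Glass Key): author_id=4 -> matches Perez
  - book 7 (Paper Boats): author_id=4 -> matches Perez
  - book 8 (The Long Road): author_id=2 -> matches Young
So 2 of 8 rows are dropped.

SQL:
SELECT a.title, b.name AS author
FROM books a
INNER JOIN authors b ON a.author_id = b.id

Result:
title         | author
--------------+-------
Stone Bridges | Young 
Quiet Streets | Hall  
Empty Rooms   | Young 
The Glass Key | Perez 
Paper Boats   | Perez 
The Long Road | Young 


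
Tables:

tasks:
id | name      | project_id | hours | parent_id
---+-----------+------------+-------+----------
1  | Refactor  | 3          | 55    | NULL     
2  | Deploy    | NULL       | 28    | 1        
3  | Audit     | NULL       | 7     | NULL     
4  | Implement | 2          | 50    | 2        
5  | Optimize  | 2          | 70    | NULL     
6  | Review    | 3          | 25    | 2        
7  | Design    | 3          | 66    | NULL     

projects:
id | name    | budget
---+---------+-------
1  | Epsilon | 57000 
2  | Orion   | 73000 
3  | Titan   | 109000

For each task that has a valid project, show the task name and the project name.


INNER JOIN keeps only tasks rows whose project_id matches an id in projects. Walk through each task:
  - task 1 (Refactor): project_id=3 -> matches Titan
  - task 2 (Deploy): project_id=NULL, no match -> dropped
  - task 3 (Audit): project_id=NULL, no match -> dropped
  - task 4 (Implement): project_id=2 -> matches Orion
  - task 5 (Optimize): project_id=2 -> matches Orion
  - task 6 (Review): project_id=3 -> matches Titan
  - task 7 (Design): project_id=3 -> matches Titan
So 2 of 7 rows are dropped.

SQL:
SELECT a.name, b.name AS project
FROM tasks a
INNER JOIN projects b ON a.project_id = b.id

Result:
name      | project
----------+--------
Refactor  | Titan  
Implement | Orion  
Optimize  | Orion  
Review    | Titan  
Design    | Titan  


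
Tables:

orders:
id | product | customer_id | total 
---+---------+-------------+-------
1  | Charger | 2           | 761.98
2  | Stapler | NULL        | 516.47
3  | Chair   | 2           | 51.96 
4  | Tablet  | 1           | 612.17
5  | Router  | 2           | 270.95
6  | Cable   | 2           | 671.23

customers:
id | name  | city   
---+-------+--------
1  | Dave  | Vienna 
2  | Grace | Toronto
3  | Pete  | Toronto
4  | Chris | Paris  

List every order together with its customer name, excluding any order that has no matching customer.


INNER JOIN keeps only orders rows whose customer_id matches an id in customers. Walk through each order:
  - order 1 (Charger): customer_id=2 -> matches Grace
  - order 2 (Stapler): customer_id=NULL, no match -> dropped
  - order 3 (Chair): customer_id=2 -> matches Grace
  - order 4 (Tablet): customer_id=1 -> matches Dave
  - order 5 (Router): customer_id=2 -> matches Grace
  - order 6 (Cable): customer_id=2 -> matches Grace
So 1 of 6 rows is dropped.

SQL:
SELECT a.product, b.name AS customer
FROM orders a
INNER JOIN customers b ON a.customer_id = b.id

Result:
product | customer
--------+---------
Charger | Grace   
Chair   | Grace   
Tablet  | Dave    
Router  | Grace   
Cable   | Grace   


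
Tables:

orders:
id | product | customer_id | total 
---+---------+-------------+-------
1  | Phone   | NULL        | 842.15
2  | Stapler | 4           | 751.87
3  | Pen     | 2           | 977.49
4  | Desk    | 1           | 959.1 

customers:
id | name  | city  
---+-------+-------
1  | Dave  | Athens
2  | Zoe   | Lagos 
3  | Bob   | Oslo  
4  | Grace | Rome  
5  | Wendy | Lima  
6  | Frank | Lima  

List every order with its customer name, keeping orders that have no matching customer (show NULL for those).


LEFT JOIN keeps every row from orders (the left table); where customer_id has no match in customers, the customer columns become NULL. Walk through each order:
  - order 1 (Phone): customer_id=NULL, no match -> kept with NULL
  - order 2 (Stapler): customer_id=4 -> matches Grace
  - order 3 (Pen): customer_id=2 -> matches Zoe
  - order 4 (Desk): customer_id=1 -> matches Dave
All 4 rows appear; 1 has NULL customer.

SQL:
SELECT a.product, b.name AS customer
FROM orders a
LEFT JOIN customers b ON a.customer_id = b.id

Result:
product | customer
--------+---------
Phone   | NULL    
Stapler | Grace   
Pen     | Zoe     
Desk    | Dave    


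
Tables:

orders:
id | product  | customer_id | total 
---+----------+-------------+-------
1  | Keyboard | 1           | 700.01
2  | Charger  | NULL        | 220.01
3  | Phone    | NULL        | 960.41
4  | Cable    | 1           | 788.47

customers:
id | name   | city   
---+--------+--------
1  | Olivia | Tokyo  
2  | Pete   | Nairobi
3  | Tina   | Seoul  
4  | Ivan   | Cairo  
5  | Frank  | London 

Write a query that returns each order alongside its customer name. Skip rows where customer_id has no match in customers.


INNER JOIN keeps only orders rows whose customer_id matches an id in customers. Walk through each order:
  - order 1 (Keyboard): customer_id=1 -> matches Olivia
  - order 2 (Charger): customer_id=NULL, no match -> dropped
  - order 3 (Phone): customer_id=NULL, no match -> dropped
  - order 4 (Cable): customer_id=1 -> matches Olivia
So 2 of 4 rows are dropped.

SQL:
SELECT a.product, b.name AS customer
FROM orders a
INNER JOIN customers b ON a.customer_id = b.id

Result:
product  | customer
---------+---------
Keyboard | Olivia  
Cable    | Olivia  


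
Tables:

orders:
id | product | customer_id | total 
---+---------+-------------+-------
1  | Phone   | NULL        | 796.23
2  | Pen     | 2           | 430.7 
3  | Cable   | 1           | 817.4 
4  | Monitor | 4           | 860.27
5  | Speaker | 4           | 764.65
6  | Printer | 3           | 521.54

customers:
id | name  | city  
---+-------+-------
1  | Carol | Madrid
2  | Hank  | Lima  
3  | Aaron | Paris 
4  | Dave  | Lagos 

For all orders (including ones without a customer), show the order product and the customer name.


LEFT JOIN keeps every row from orders (the left table); where customer_id has no match in customers, the customer columns become NULL. Walk through each order:
  - order 1 (Phone): customer_id=NULL, no match -> kept with NULL
  - order 2 (Pen): customer_id=2 -> matches Hank
  - order 3 (Cable): customer_id=1 -> matches Carol
  - order 4 (Monitor): customer_id=4 -> matches Dave
  - order 5 (Speaker): customer_id=4 -> matches Dave
  - order 6 (Printer): customer_id=3 -> matches Aaron
All 6 rows appear; 1 has NULL customer.

SQL:
SELECT a.product, b.name AS customer
FROM orders a
LEFT JOIN customers b ON a.customer_id = b.id

Result:
product | customer
--------+---------
Phone   | NULL    
Pen     | Hank    
Cable   | Carol   
Monitor | Dave    
Speaker | Dave    
Printer | Aaron   


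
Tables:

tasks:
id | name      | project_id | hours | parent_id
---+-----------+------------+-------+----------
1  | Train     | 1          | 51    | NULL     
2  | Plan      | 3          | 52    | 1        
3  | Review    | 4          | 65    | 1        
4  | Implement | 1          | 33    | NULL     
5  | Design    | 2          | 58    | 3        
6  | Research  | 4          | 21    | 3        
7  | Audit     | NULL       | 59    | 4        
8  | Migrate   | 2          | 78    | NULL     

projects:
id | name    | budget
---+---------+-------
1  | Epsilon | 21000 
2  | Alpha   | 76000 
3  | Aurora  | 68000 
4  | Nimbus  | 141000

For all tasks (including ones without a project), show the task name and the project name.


LEFT JOIN keeps every row from tasks (the left table); where project_id has no match in projects, the project columns become NULL. Walk through each task:
  - task 1 (Train): project_id=1 -> matches Epsilon
  - task 2 (Plan): project_id=3 -> matches Aurora
  - task 3 (Review): project_id=4 -> matches Nimbus
  - task 4 (Implement): project_id=1 -> matches Epsilon
  - task 5 (Design): project_id=2 -> matches Alpha
  - task 6 (Research): project_id=4 -> matches Nimbus
  - task 7 (Audit): project_id=NULL, no match -> kept with NULL
  - task 8 (Migrate): project_id=2 -> matches Alpha
All 8 rows appear; 1 has NULL project.

SQL:
SELECT a.name, b.name AS project
FROM tasks a
LEFT JOIN projects b ON a.project_id = b.id

Result:
name      | project
----------+--------
Train     | Epsilon
Plan      | Aurora 
Review    | Nimbus 
Implement | Epsilon
Design    | Alpha  
Research  | Nimbus 
Audit     | NULL   
Migrate   | Alpha  


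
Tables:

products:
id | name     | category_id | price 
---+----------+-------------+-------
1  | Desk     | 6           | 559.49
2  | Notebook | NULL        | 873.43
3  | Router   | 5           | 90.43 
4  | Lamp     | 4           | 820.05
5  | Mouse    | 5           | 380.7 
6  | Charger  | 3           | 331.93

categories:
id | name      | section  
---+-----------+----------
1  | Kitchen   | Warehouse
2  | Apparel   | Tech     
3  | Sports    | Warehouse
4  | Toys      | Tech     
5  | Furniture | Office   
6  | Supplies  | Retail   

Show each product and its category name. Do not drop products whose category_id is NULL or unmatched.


LEFT JOIN keeps every row from products (the left table); where category_id has no match in categories, the category columns become NULL. Walk through each product:
  - product 1 (Desk): category_id=6 -> matches Supplies
  - product 2 (Notebook): category_id=NULL, no match -> kept with NULL
  - product 3 (Router): category_id=5 -> matches Furniture
  - product 4 (Lamp): category_id=4 -> matches Toys
  - product 5 (Mouse): category_id=5 -> matches Furniture
  - product 6 (Charger): category_id=3 -> matches Sports
All 6 rows appear; 1 has NULL category.

SQL:
SELECT a.name, b.name AS category
FROM products a
LEFT JOIN categories b ON a.category_id = b.id

Result:
name     | category 
---------+----------
Desk     | Supplies 
Notebook | NULL     
Router   | Furniture
Lamp     | Toys     
Mouse    | Furniture
Charger  | Sports   


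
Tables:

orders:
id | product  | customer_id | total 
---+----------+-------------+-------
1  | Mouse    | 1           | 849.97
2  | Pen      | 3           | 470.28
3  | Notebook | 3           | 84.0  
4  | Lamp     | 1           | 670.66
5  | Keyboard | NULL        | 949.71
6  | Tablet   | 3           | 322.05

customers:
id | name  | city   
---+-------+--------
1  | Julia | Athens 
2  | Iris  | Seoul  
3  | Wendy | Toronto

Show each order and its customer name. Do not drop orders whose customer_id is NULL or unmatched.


LEFT JOIN keeps every row from orders (the left table); where customer_id has no match in customers, the customer columns become NULL. Walk through each order:
  - order 1 (Mouse): customer_id=1 -> matches Julia
  - order 2 (Pen): customer_id=3 -> matches Wendy
  - order 3 (Notebook): customer_id=3 -> matches Wendy
  - order 4 (Lamp): customer_id=1 -> matches Julia
  - order 5 (Keyboard): customer_id=NULL, no match -> kept with NULL
  - order 6 (Tablet): customer_id=3 -> matches Wendy
All 6 rows appear; 1 has NULL customer.

SQL:
SELECT a.product, b.name AS customer
FROM orders a
LEFT JOIN customers b ON a.customer_id = b.id

Result:
product  | customer
---------+---------
Mouse    | Julia   
Pen      | Wendy   
Notebook | Wendy   
Lamp     | Julia   
Keyboard | NULL    
Tablet   | Wendy   


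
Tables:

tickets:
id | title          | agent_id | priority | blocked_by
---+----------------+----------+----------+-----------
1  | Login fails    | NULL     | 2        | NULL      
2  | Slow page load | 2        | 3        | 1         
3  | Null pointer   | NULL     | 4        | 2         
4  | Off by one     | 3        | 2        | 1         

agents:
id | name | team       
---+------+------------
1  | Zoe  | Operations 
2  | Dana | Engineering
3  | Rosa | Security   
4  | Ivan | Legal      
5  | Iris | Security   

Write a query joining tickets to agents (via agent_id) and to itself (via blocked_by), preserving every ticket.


Two LEFT JOINs from the same base table tickets: one to agents via agent_id, one to tickets itself via blocked_by. Both are LEFT so every ticket is preserved.
Match against agents:
  - ticket 1 (Login fails): agent_id=NULL, no match -> kept with NULL
  - ticket 2 (Slow page load): agent_id=2 -> matches Dana
  - ticket 3 (Null pointer): agent_id=NULL, no match -> kept with NULL
  - ticket 4 (Off by one): agent_id=3 -> matches Rosa
Match against tickets (self):
  - ticket 1 (Login fails): blocked_by=NULL -> NULL
  - ticket 2 (Slow page load): blocked_by=1 -> Login fails
  - ticket 3 (Null pointer): blocked_by=2 -> Slow page load
  - ticket 4 (Off by one): blocked_by=1 -> Login fails

SQL:
SELECT a.title, b.name AS agent, c.title AS blocked_by
FROM tickets a
LEFT JOIN agents b ON a.agent_id = b.id
LEFT JOIN tickets c ON a.blocked_by = c.id

Result:
title          | agent | blocked_by    
---------------+-------+---------------
Login fails    | NULL  | NULL          
Slow page load | Dana  | Login fails   
Null pointer   | NULL  | Slow page load
Off by one     | Rosa  | Login fails   


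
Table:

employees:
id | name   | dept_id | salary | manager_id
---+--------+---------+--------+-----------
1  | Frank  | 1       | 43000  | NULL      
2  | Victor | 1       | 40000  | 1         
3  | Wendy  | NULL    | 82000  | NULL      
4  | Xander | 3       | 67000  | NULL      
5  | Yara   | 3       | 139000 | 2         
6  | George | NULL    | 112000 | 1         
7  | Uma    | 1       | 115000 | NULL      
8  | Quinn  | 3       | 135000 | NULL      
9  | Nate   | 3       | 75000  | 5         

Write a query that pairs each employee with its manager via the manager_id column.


This is a self-join: employees is joined to a second copy of itself, matching each row's manager_id to another row's id. Use LEFT JOIN so rows with manager_id=NULL are kept.
  - employee 1 (Frank): manager_id=NULL -> NULL
  - employee 2 (Victor): manager_id=1 -> Frank
  - employee 3 (Wendy): manager_id=NULL -> NULL
  - employee 4 (Xander): manager_id=NULL -> NULL
  - employee 5 (Yara): manager_id=2 -> Victor
  - employee 6 (George): manager_id=1 -> Frank
  - employee 7 (Uma): manager_id=NULL -> NULL
  - employee 8 (Quinn): manager_id=NULL -> NULL
  - employee 9 (Nate): manager_id=5 -> Yara

SQL:
SELECT a.name AS item, b.name AS manager
FROM employees a
LEFT JOIN employees b ON a.manager_id = b.id

Result:
item   | manager
-------+--------
Frank  | NULL   
Victor | Frank  
Wendy  | NULL   
Xander | NULL   
Yara   | Victor 
George | Frank  
Uma    | NULL   
Quinn  | NULL   
Nate   | Yara   


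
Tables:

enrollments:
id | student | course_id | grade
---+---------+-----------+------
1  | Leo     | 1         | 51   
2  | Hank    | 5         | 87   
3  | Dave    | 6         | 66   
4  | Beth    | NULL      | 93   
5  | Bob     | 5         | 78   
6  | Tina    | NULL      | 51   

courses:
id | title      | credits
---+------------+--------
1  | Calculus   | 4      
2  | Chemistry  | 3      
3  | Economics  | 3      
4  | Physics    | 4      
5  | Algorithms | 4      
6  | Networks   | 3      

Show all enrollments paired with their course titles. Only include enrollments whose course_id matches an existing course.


INNER JOIN keeps only enrollments rows whose course_id matches an id in courses. Walk through each enrollment:
  - enrollment 1 (Leo): course_id=1 -> matches Calculus
  - enrollment 2 (Hank): course_id=5 -> matches Algorithms
  - enrollment 3 (Dave): course_id=6 -> matches Networks
  - enrollment 4 (Beth): course_id=NULL, no match -> dropped
  - enrollment 5 (Bob): course_id=5 -> matches Algorithms
  - enrollment 6 (Tina): course_id=NULL, no match -> dropped
So 2 of 6 rows are dropped.

SQL:
SELECT a.student, b.title AS course
FROM enrollments a
INNER JOIN courses b ON a.course_id = b.id

Result:
student | course    
--------+-----------
Leo     | Calculus  
Hank    | Algorithms
Dave    | Networks  
Bob     | Algorithms


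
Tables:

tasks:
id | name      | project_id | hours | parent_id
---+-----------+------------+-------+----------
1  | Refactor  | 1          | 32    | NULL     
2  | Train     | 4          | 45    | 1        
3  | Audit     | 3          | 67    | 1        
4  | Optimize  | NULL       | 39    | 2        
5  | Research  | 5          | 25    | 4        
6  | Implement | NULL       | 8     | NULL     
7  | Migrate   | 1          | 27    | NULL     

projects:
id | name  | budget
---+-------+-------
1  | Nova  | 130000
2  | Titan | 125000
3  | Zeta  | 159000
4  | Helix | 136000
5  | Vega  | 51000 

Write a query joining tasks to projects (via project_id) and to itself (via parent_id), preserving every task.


Two LEFT JOINs from the same base table tasks: one to projects via project_id, one to tasks itself via parent_id. Both are LEFT so every task is preserved.
Match against projects:
  - task 1 (Refactor): project_id=1 -> matches Nova
  - task 2 (Train): project_id=4 -> matches Helix
  - task 3 (Audit): project_id=3 -> matches Zeta
  - task 4 (Optimize): project_id=NULL, no match -> kept with NULL
  - task 5 (Research): project_id=5 -> matches Vega
  - task 6 (Implement): project_id=NULL, no match -> kept with NULL
  - task 7 (Migrate): project_id=1 -> matches Nova
Match against tasks (self):
  - task 1 (Refactor): parent_id=NULL -> NULL
  - task 2 (Train): parent_id=1 -> Refactor
  - task 3 (Audit): parent_id=1 -> Refactor
  - task 4 (Optimize): parent_id=2 -> Train
  - task 5 (Research): parent_id=4 -> Optimize
  - task 6 (Implement): parent_id=NULL -> NULL
  - task 7 (Migrate): parent_id=NULL -> NULL

SQL:
SELECT a.name, b.name AS project, c.name AS parent
FROM tasks a
LEFT JOIN projects b ON a.project_id = b.id
LEFT JOIN tasks c ON a.parent_id = c.id

Result:
name      | project | parent  
----------+---------+---------
Refactor  | Nova    | NULL    
Train     | Helix   | Refactor
Audit     | Zeta    | Refactor
Optimize  | NULL    | Train   
Research  | Vega    | Optimize
Implement | NULL    | NULL    
Migrate   | Nova    | NULL    


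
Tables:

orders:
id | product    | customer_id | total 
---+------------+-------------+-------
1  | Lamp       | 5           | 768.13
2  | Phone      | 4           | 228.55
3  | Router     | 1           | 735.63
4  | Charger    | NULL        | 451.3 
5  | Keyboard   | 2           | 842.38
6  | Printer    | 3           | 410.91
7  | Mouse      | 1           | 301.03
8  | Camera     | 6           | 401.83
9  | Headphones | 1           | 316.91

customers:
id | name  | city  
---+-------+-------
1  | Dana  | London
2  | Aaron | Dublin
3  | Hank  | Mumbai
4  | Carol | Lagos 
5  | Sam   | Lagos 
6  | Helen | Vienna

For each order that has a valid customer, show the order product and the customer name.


INNER JOIN keeps only orders rows whose customer_id matches an id in customers. Walk through each order:
  - order 1 (Lamp): customer_id=5 -> matches Sam
  - order 2 (Phone): customer_id=4 -> matches Carol
  - order 3 (Router): customer_id=1 -> matches Dana
  - order 4 (Charger): customer_id=NULL, no match -> dropped
  - order 5 (Keyboard): customer_id=2 -> matches Aaron
  - order 6 (Printer): customer_id=3 -> matches Hank
  - order 7 (Mouse): customer_id=1 -> matches Dana
  - order 8 (Camera): customer_id=6 -> matches Helen
  - order 9 (Headphones): customer_id=1 -> matches Dana
So 1 of 9 rows is dropped.

SQL:
SELECT a.product, b.name AS customer
FROM orders a
INNER JOIN customers b ON a.customer_id = b.id

Result:
product    | customer
-----------+---------
Lamp       | Sam     
Phone      | Carol   
Router     | Dana    
Keyboard   | Aaron   
Printer    | Hank    
Mouse      | Dana    
Camera     | Helen   
Headphones | Dana    


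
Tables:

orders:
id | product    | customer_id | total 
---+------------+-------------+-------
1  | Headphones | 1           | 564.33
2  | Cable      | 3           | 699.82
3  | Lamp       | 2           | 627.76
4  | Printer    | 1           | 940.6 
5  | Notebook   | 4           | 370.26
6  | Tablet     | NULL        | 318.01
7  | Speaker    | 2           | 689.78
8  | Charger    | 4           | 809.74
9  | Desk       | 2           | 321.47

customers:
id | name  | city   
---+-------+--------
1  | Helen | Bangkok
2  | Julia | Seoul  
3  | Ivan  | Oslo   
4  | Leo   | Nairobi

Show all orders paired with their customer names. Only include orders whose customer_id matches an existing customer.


INNER JOIN keeps only orders rows whose customer_id matches an id in customers. Walk through each order:
  - order 1 (Headphones): customer_id=1 -> matches Helen
  - order 2 (Cable): customer_id=3 -> matches Ivan
  - order 3 (Lamp): customer_id=2 -> matches Julia
  - order 4 (Printer): customer_id=1 -> matches Helen
  - order 5 (Notebook): customer_id=4 -> matches Leo
  - order 6 (Tablet): customer_id=NULL, no match -> dropped
  - order 7 (Speaker): customer_id=2 -> matches Julia
  - order 8 (Charger): customer_id=4 -> matches Leo
  - order 9 (Desk): customer_id=2 -> matches Julia
So 1 of 9 rows is dropped.

SQL:
SELECT a.product, b.name AS customer
FROM orders a
INNER JOIN customers b ON a.customer_id = b.id

Result:
product    | customer
-----------+---------
Headphones | Helen   
Cable      | Ivan    
Lamp       | Julia   
Printer    | Helen   
Notebook   | Leo     
Speaker    | Julia   
Charger    | Leo     
Desk       | Julia   


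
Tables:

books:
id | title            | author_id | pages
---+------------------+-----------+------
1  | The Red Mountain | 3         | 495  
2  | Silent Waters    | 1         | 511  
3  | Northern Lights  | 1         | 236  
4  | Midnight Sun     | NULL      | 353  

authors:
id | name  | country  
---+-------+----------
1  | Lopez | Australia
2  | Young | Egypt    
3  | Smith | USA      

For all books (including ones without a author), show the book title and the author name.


LEFT JOIN keeps every row from books (the left table); where author_id has no match in authors, the author columns become NULL. Walk through each book:
  - book 1 (The Red Mountain): author_id=3 -> matches Smith
  - book 2 (Silent Waters): author_id=1 -> matches Lopez
  - book 3 (Northern Lights): author_id=1 -> matches Lopez
  - book 4 (Midnight Sun): author_id=NULL, no match -> kept with NULL
All 4 rows appear; 1 has NULL author.

SQL:
SELECT a.title, b.name AS author
FROM books a
LEFT JOIN authors b ON a.author_id = b.id

Result:
title            | author
-----------------+-------
The Red Mountain | Smith 
Silent Waters    | Lopez 
Northern Lights  | Lopez 
Midnight Sun     | NULL  


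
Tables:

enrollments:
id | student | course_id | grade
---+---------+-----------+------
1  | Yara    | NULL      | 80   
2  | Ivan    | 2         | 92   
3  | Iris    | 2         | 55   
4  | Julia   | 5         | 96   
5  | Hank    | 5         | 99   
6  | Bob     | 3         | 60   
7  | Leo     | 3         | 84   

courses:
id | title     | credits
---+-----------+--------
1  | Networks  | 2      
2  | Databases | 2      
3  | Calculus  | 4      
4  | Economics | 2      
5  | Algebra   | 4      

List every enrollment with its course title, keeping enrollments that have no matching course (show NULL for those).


LEFT JOIN keeps every row from enrollments (the left table); where course_id has no match in courses, the course columns become NULL. Walk through each enrollment:
  - enrollment 1 (Yara): course_id=NULL, no match -> kept with NULL
  - enrollment 2 (Ivan): course_id=2 -> matches Databases
  - enrollment 3 (Iris): course_id=2 -> matches Databases
  - enrollment 4 (Julia): course_id=5 -> matches Algebra
  - enrollment 5 (Hank): course_id=5 -> matches Algebra
  - enrollment 6 (Bob): course_id=3 -> matches Calculus
  - enrollment 7 (Leo): course_id=3 -> matches Calculus
All 7 rows appear; 1 has NULL course.

SQL:
SELECT a.student, b.title AS course
FROM enrollments a
LEFT JOIN courses b ON a.course_id = b.id

Result:
student | course   
--------+----------
Yara    | NULL     
Ivan    | Databases
Iris    | Databases
Julia   | Algebra  
Hank    | Algebra  
Bob     | Calculus 
Leo     | Calculus 


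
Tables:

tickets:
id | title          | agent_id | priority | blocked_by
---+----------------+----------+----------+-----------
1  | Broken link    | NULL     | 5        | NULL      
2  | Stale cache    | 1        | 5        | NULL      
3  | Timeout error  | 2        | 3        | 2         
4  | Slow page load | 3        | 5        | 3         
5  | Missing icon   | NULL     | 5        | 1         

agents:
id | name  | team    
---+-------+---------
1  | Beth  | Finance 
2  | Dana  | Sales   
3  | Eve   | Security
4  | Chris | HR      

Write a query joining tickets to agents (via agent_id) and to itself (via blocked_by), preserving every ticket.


Two LEFT JOINs from the same base table tickets: one to agents via agent_id, one to tickets itself via blocked_by. Both are LEFT so every ticket is preserved.
Match against agents:
  - ticket 1 (Broken link): agent_id=NULL, no match -> kept with NULL
  - ticket 2 (Stale cache): agent_id=1 -> matches Beth
  - ticket 3 (Timeout error): agent_id=2 -> matches Dana
  - ticket 4 (Slow page load): agent_id=3 -> matches Eve
  - ticket 5 (Missing icon): agent_id=NULL, no match -> kept with NULL
Match against tickets (self):
  - ticket 1 (Broken link): blocked_by=NULL -> NULL
  - ticket 2 (Stale cache): blocked_by=NULL -> NULL
  - ticket 3 (Timeout error): blocked_by=2 -> Stale cache
  - ticket 4 (Slow page load): blocked_by=3 -> Timeout error
  - ticket 5 (Missing icon): blocked_by=1 -> Broken link

SQL:
SELECT a.title, b.name AS agent, c.title AS blocked_by
FROM tickets a
LEFT JOIN agents b ON a.agent_id = b.id
LEFT JOIN tickets c ON a.blocked_by = c.id

Result:
title          | agent | blocked_by   
---------------+-------+--------------
Broken link    | NULL  | NULL         
Stale cache    | Beth  | NULL         
Timeout error  | Dana  | Stale cache  
Slow page load | Eve   | Timeout error
Missing icon   | NULL  | Broken link  
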